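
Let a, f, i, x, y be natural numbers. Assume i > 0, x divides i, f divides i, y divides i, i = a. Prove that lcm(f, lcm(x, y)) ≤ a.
x divides i and y divides i, hence lcm(x, y) divides i. f divides i, so lcm(f, lcm(x, y)) divides i. i > 0, so lcm(f, lcm(x, y)) ≤ i. i = a, so lcm(f, lcm(x, y)) ≤ a.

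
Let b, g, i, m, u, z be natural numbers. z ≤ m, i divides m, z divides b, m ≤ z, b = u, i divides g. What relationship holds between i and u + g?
i divides u + g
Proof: Because z ≤ m and m ≤ z, z = m. From b = u and z divides b, z divides u. z = m, so m divides u. i divides m, so i divides u. Since i divides g, i divides u + g.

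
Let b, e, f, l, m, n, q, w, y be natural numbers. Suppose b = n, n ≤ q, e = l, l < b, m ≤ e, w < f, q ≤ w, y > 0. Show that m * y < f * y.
e = l and m ≤ e, therefore m ≤ l. b = n and l < b, therefore l < n. n ≤ q, so l < q. From q ≤ w and w < f, q < f. l < q, so l < f. m ≤ l, so m < f. Since y > 0, m * y < f * y.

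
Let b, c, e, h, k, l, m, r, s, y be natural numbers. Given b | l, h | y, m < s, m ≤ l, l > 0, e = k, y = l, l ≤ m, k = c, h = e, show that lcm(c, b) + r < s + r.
h = e and e = k, hence h = k. k = c, so h = c. y = l and h | y, thus h | l. Since h = c, c | l. Since b | l, lcm(c, b) | l. Since l > 0, lcm(c, b) ≤ l. m ≤ l and l ≤ m, thus m = l. m < s, so l < s. Since lcm(c, b) ≤ l, lcm(c, b) < s. Then lcm(c, b) + r < s + r.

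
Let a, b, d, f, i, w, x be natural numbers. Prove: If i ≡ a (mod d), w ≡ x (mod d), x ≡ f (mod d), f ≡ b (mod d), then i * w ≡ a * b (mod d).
From w ≡ x (mod d) and x ≡ f (mod d), w ≡ f (mod d). Since f ≡ b (mod d), w ≡ b (mod d). Combined with i ≡ a (mod d), by multiplying congruences, i * w ≡ a * b (mod d).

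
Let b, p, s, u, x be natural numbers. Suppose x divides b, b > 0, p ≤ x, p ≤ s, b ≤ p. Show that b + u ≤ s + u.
From x divides b and b > 0, x ≤ b. Since p ≤ x, p ≤ b. Since b ≤ p, p = b. p ≤ s, so b ≤ s. Then b + u ≤ s + u.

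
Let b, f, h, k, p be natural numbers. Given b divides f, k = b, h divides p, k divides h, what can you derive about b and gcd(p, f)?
b divides gcd(p, f)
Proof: From k = b and k divides h, b divides h. h divides p, so b divides p. From b divides f, b divides gcd(p, f).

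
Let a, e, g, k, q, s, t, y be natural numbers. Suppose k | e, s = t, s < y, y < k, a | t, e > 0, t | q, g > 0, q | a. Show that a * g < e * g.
t | q and q | a, thus t | a. Since a | t, t = a. s = t, so s = a. Since s < y, a < y. k | e and e > 0, therefore k ≤ e. Since y < k, y < e. Since a < y, a < e. Since g > 0, a * g < e * g.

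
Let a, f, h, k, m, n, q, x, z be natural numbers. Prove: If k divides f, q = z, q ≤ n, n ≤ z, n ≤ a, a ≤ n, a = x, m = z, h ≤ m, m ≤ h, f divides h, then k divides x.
From q = z and q ≤ n, z ≤ n. Since n ≤ z, z = n. n ≤ a and a ≤ n, thus n = a. Since z = n, z = a. a = x, so z = x. h ≤ m and m ≤ h, so h = m. From f divides h, f divides m. Since m = z, f divides z. Since z = x, f divides x. k divides f, so k divides x.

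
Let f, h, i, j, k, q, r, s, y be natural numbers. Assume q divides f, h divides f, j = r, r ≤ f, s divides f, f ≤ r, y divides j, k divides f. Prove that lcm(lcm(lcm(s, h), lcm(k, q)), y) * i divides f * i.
s divides f and h divides f, therefore lcm(s, h) divides f. k divides f and q divides f, hence lcm(k, q) divides f. From lcm(s, h) divides f, lcm(lcm(s, h), lcm(k, q)) divides f. r ≤ f and f ≤ r, hence r = f. Since j = r, j = f. y divides j, so y divides f. lcm(lcm(s, h), lcm(k, q)) divides f, so lcm(lcm(lcm(s, h), lcm(k, q)), y) divides f. Then lcm(lcm(lcm(s, h), lcm(k, q)), y) * i divides f * i.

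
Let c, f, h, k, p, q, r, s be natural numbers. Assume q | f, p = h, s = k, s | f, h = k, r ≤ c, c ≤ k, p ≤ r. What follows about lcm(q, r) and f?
lcm(q, r) | f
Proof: Because p = h and p ≤ r, h ≤ r. Since h = k, k ≤ r. r ≤ c and c ≤ k, hence r ≤ k. Since k ≤ r, k = r. Since s = k, s = r. Since s | f, r | f. Since q | f, lcm(q, r) | f.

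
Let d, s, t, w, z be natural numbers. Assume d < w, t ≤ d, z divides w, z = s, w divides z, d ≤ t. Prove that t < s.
d ≤ t and t ≤ d, so d = t. w divides z and z divides w, hence w = z. Since z = s, w = s. Because d < w, d < s. d = t, so t < s.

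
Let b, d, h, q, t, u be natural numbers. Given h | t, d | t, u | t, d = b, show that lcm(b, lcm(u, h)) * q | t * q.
Because d = b and d | t, b | t. Since u | t and h | t, lcm(u, h) | t. Since b | t, lcm(b, lcm(u, h)) | t. Then lcm(b, lcm(u, h)) * q | t * q.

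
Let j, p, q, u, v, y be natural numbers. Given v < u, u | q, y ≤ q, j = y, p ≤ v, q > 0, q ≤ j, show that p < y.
Since j = y and q ≤ j, q ≤ y. Since y ≤ q, q = y. p ≤ v and v < u, so p < u. u | q and q > 0, thus u ≤ q. p < u, so p < q. q = y, so p < y.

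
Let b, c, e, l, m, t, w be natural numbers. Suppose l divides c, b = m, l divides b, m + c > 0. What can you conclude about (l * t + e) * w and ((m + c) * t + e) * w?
(l * t + e) * w ≤ ((m + c) * t + e) * w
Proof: b = m and l divides b, thus l divides m. l divides c, so l divides m + c. m + c > 0, so l ≤ m + c. By multiplying by a non-negative, l * t ≤ (m + c) * t. Then l * t + e ≤ (m + c) * t + e. By multiplying by a non-negative, (l * t + e) * w ≤ ((m + c) * t + e) * w.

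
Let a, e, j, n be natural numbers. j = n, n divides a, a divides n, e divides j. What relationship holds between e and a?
e divides a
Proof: n divides a and a divides n, hence n = a. j = n, so j = a. Since e divides j, e divides a.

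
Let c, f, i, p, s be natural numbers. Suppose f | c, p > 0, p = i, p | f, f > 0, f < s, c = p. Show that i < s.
c = p and f | c, so f | p. p > 0, so f ≤ p. p | f and f > 0, hence p ≤ f. f ≤ p, so f = p. Since p = i, f = i. f < s, so i < s.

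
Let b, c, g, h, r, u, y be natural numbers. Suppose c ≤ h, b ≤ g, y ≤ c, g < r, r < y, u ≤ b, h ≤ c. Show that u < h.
b ≤ g and g < r, so b < r. u ≤ b, so u < r. c ≤ h and h ≤ c, hence c = h. r < y and y ≤ c, hence r < c. c = h, so r < h. Since u < r, u < h.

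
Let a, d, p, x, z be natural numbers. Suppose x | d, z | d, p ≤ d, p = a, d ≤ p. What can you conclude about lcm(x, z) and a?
lcm(x, z) | a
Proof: Since d ≤ p and p ≤ d, d = p. Since p = a, d = a. Because x | d and z | d, lcm(x, z) | d. d = a, so lcm(x, z) | a.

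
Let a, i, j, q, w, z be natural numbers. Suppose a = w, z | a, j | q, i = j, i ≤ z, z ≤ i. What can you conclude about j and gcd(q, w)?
j | gcd(q, w)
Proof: z ≤ i and i ≤ z, hence z = i. i = j, so z = j. Because a = w and z | a, z | w. Since z = j, j | w. j | q, so j | gcd(q, w).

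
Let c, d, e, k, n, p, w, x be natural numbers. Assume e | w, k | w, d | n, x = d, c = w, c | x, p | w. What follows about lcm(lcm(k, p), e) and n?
lcm(lcm(k, p), e) | n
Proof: k | w and p | w, therefore lcm(k, p) | w. e | w, so lcm(lcm(k, p), e) | w. x = d and c | x, thus c | d. c = w, so w | d. lcm(lcm(k, p), e) | w, so lcm(lcm(k, p), e) | d. d | n, so lcm(lcm(k, p), e) | n.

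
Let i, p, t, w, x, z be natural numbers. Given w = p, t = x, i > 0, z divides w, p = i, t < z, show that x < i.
t = x and t < z, thus x < z. Because w = p and p = i, w = i. Since z divides w, z divides i. i > 0, so z ≤ i. x < z, so x < i.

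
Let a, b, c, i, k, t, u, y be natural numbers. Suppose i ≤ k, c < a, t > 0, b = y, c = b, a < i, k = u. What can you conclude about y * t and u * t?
y * t < u * t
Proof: Since c = b and c < a, b < a. b = y, so y < a. Because a < i, y < i. i ≤ k, so y < k. Since k = u, y < u. t > 0, so y * t < u * t.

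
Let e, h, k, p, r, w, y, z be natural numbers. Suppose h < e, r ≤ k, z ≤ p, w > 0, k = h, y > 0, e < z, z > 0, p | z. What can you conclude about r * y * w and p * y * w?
r * y * w < p * y * w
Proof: k = h and r ≤ k, thus r ≤ h. Since h < e, r < e. Because p | z and z > 0, p ≤ z. Since z ≤ p, z = p. Because e < z, e < p. Since r < e, r < p. Since y > 0, r * y < p * y. Since w > 0, r * y * w < p * y * w.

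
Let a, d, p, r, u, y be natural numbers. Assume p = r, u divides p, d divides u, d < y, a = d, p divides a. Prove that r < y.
d divides u and u divides p, so d divides p. a = d and p divides a, hence p divides d. d divides p, so d = p. p = r, so d = r. d < y, so r < y.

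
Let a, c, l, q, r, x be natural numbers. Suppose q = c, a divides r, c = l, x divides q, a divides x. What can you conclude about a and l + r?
a divides l + r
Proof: Because q = c and c = l, q = l. a divides x and x divides q, hence a divides q. q = l, so a divides l. a divides r, so a divides l + r.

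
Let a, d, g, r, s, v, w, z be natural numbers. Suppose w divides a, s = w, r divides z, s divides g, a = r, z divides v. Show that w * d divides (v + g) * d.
a = r and w divides a, therefore w divides r. Since r divides z, w divides z. Since z divides v, w divides v. s = w and s divides g, therefore w divides g. w divides v, so w divides v + g. Then w * d divides (v + g) * d.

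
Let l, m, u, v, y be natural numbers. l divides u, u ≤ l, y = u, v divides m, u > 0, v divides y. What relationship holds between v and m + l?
v divides m + l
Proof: From l divides u and u > 0, l ≤ u. Since u ≤ l, u = l. y = u, so y = l. From v divides y, v divides l. v divides m, so v divides m + l.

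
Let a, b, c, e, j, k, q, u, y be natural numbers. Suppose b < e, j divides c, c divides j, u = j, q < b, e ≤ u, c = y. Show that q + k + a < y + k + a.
j divides c and c divides j, thus j = c. Since c = y, j = y. q < b and b < e, so q < e. Since u = j and e ≤ u, e ≤ j. Since q < e, q < j. j = y, so q < y. Then q + k < y + k. Then q + k + a < y + k + a.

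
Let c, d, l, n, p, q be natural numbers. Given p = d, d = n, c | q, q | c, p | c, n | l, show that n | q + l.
p = d and d = n, hence p = n. c | q and q | c, hence c = q. p | c, so p | q. p = n, so n | q. Since n | l, n | q + l.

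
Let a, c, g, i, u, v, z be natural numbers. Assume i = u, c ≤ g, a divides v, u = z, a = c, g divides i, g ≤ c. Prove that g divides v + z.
c ≤ g and g ≤ c, thus c = g. a = c, so a = g. Since a divides v, g divides v. From i = u and u = z, i = z. g divides i, so g divides z. g divides v, so g divides v + z.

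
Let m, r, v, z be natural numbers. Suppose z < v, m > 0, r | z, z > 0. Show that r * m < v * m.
From r | z and z > 0, r ≤ z. Since z < v, r < v. Since m > 0, r * m < v * m.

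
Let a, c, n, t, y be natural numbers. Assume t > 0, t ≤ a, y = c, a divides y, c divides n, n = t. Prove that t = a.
y = c and a divides y, thus a divides c. n = t and c divides n, hence c divides t. Since a divides c, a divides t. t > 0, so a ≤ t. t ≤ a, so t = a.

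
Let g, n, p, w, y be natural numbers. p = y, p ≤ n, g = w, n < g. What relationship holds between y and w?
y < w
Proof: Because p ≤ n and n < g, p < g. p = y, so y < g. g = w, so y < w.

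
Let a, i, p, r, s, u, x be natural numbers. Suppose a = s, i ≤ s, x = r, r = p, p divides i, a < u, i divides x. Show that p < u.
From x = r and r = p, x = p. Because i divides x, i divides p. Because p divides i, i = p. i ≤ s, so p ≤ s. a = s and a < u, so s < u. Since p ≤ s, p < u.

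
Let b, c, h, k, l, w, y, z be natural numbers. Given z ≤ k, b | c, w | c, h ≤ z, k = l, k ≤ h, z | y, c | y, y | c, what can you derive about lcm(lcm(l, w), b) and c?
lcm(lcm(l, w), b) | c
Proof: From k ≤ h and h ≤ z, k ≤ z. Since z ≤ k, z = k. Since k = l, z = l. Since y | c and c | y, y = c. Since z | y, z | c. Since z = l, l | c. Since w | c, lcm(l, w) | c. b | c, so lcm(lcm(l, w), b) | c.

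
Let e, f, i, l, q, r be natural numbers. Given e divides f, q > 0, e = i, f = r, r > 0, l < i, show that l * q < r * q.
f = r and e divides f, so e divides r. r > 0, so e ≤ r. e = i, so i ≤ r. l < i, so l < r. Combining with q > 0, by multiplying by a positive, l * q < r * q.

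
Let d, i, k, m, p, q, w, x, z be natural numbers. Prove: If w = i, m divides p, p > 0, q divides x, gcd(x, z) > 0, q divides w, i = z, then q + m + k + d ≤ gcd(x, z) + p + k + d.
w = i and i = z, so w = z. q divides w, so q divides z. Since q divides x, q divides gcd(x, z). Since gcd(x, z) > 0, q ≤ gcd(x, z). Because m divides p and p > 0, m ≤ p. q ≤ gcd(x, z), so q + m ≤ gcd(x, z) + p. Then q + m + k ≤ gcd(x, z) + p + k. Then q + m + k + d ≤ gcd(x, z) + p + k + d.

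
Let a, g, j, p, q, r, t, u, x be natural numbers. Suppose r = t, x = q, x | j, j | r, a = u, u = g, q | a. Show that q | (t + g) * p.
Since x | j and j | r, x | r. Because x = q, q | r. r = t, so q | t. a = u and u = g, thus a = g. Since q | a, q | g. Since q | t, q | t + g. Then q | (t + g) * p.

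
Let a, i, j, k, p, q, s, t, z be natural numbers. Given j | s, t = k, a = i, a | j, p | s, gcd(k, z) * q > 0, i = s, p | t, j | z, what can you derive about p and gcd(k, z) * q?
p ≤ gcd(k, z) * q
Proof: t = k and p | t, therefore p | k. a = i and a | j, thus i | j. i = s, so s | j. j | s, so j = s. Because j | z, s | z. Since p | s, p | z. Because p | k, p | gcd(k, z). Then p | gcd(k, z) * q. gcd(k, z) * q > 0, so p ≤ gcd(k, z) * q.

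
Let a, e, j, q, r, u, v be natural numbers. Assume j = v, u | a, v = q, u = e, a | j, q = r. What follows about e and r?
e | r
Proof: Because j = v and v = q, j = q. From u | a and a | j, u | j. u = e, so e | j. j = q, so e | q. From q = r, e | r.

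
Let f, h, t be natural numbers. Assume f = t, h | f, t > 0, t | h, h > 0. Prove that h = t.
f = t and h | f, so h | t. Since t > 0, h ≤ t. t | h and h > 0, so t ≤ h. Because h ≤ t, h = t.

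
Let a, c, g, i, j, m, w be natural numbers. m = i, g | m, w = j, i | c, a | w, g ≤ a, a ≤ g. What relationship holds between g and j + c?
g | j + c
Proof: Because a ≤ g and g ≤ a, a = g. w = j and a | w, thus a | j. From a = g, g | j. From m = i and g | m, g | i. Because i | c, g | c. g | j, so g | j + c.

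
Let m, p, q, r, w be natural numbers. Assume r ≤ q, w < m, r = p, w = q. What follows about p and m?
p < m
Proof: From r = p and r ≤ q, p ≤ q. w = q and w < m, so q < m. p ≤ q, so p < m.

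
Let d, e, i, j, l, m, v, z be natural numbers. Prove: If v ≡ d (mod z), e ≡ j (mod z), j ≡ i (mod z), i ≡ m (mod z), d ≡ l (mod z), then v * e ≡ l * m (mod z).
Since v ≡ d (mod z) and d ≡ l (mod z), v ≡ l (mod z). e ≡ j (mod z) and j ≡ i (mod z), thus e ≡ i (mod z). Since i ≡ m (mod z), e ≡ m (mod z). Since v ≡ l (mod z), by multiplying congruences, v * e ≡ l * m (mod z).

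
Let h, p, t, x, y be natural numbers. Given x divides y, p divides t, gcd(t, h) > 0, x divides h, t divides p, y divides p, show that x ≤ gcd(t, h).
From p divides t and t divides p, p = t. Because x divides y and y divides p, x divides p. p = t, so x divides t. x divides h, so x divides gcd(t, h). Since gcd(t, h) > 0, x ≤ gcd(t, h).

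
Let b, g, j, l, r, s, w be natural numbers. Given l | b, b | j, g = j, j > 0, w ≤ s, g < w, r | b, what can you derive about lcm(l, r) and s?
lcm(l, r) < s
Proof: From l | b and r | b, lcm(l, r) | b. b | j, so lcm(l, r) | j. Since j > 0, lcm(l, r) ≤ j. g = j and g < w, so j < w. Because w ≤ s, j < s. lcm(l, r) ≤ j, so lcm(l, r) < s.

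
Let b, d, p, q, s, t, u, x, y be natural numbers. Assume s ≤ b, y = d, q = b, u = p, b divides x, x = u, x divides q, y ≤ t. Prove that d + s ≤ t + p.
Because y = d and y ≤ t, d ≤ t. q = b and x divides q, thus x divides b. Since b divides x, b = x. x = u, so b = u. u = p, so b = p. s ≤ b, so s ≤ p. Because d ≤ t, d + s ≤ t + p.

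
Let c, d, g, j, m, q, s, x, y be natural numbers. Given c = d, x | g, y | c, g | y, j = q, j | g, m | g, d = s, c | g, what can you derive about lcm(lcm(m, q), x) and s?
lcm(lcm(m, q), x) | s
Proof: g | y and y | c, hence g | c. Since c | g, g = c. c = d, so g = d. d = s, so g = s. Because j = q and j | g, q | g. m | g, so lcm(m, q) | g. x | g, so lcm(lcm(m, q), x) | g. g = s, so lcm(lcm(m, q), x) | s.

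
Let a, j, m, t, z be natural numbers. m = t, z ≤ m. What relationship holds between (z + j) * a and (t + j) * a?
(z + j) * a ≤ (t + j) * a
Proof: Because m = t and z ≤ m, z ≤ t. Then z + j ≤ t + j. By multiplying by a non-negative, (z + j) * a ≤ (t + j) * a.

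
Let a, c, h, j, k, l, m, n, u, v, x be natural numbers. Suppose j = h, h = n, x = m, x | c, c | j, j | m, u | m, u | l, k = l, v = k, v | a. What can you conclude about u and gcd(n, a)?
u | gcd(n, a)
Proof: j = h and h = n, so j = n. x = m and x | c, hence m | c. Since c | j, m | j. Since j | m, m = j. Because u | m, u | j. j = n, so u | n. v = k and v | a, thus k | a. k = l, so l | a. u | l, so u | a. Since u | n, u | gcd(n, a).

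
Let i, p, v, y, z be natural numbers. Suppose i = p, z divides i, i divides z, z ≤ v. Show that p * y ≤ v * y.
z divides i and i divides z, so z = i. z ≤ v, so i ≤ v. Since i = p, p ≤ v. By multiplying by a non-negative, p * y ≤ v * y.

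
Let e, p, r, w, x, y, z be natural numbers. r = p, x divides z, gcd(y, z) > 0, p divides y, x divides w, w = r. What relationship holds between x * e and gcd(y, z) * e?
x * e ≤ gcd(y, z) * e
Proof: w = r and r = p, therefore w = p. x divides w, so x divides p. Since p divides y, x divides y. Since x divides z, x divides gcd(y, z). Since gcd(y, z) > 0, x ≤ gcd(y, z). By multiplying by a non-negative, x * e ≤ gcd(y, z) * e.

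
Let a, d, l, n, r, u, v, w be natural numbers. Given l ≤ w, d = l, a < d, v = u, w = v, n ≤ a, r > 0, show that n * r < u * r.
From w = v and v = u, w = u. Since d = l and a < d, a < l. n ≤ a, so n < l. Since l ≤ w, n < w. Since w = u, n < u. From r > 0, by multiplying by a positive, n * r < u * r.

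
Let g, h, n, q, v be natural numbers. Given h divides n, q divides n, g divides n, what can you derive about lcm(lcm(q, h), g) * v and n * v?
lcm(lcm(q, h), g) * v divides n * v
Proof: q divides n and h divides n, therefore lcm(q, h) divides n. g divides n, so lcm(lcm(q, h), g) divides n. Then lcm(lcm(q, h), g) * v divides n * v.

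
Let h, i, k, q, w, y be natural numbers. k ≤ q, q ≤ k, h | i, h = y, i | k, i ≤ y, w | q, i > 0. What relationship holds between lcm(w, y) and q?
lcm(w, y) | q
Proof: k ≤ q and q ≤ k, so k = q. From h = y and h | i, y | i. Since i > 0, y ≤ i. i ≤ y, so i = y. Since i | k, y | k. k = q, so y | q. Since w | q, lcm(w, y) | q.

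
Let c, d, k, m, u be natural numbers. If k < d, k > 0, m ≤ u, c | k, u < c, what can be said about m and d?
m < d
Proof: Since c | k and k > 0, c ≤ k. u < c, so u < k. k < d, so u < d. m ≤ u, so m < d.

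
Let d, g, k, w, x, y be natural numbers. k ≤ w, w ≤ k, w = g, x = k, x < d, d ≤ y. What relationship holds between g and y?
g < y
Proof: k ≤ w and w ≤ k, hence k = w. Since w = g, k = g. x = k and x < d, hence k < d. d ≤ y, so k < y. From k = g, g < y.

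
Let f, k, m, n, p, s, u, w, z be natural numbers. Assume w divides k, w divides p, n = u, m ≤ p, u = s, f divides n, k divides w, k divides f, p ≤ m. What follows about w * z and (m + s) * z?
w * z divides (m + s) * z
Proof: Since p ≤ m and m ≤ p, p = m. Since w divides p, w divides m. k divides w and w divides k, hence k = w. Since k divides f, w divides f. n = u and f divides n, hence f divides u. u = s, so f divides s. w divides f, so w divides s. w divides m, so w divides m + s. Then w * z divides (m + s) * z.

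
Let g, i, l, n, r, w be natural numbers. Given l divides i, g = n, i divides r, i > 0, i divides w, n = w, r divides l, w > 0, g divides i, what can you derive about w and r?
w = r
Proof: g divides i and i > 0, therefore g ≤ i. g = n, so n ≤ i. Since n = w, w ≤ i. Since i divides w and w > 0, i ≤ w. Since w ≤ i, w = i. From r divides l and l divides i, r divides i. Since i divides r, i = r. w = i, so w = r.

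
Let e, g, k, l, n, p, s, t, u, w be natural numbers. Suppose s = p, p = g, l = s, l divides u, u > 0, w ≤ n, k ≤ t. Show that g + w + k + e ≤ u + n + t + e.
Because s = p and p = g, s = g. l divides u and u > 0, thus l ≤ u. Since l = s, s ≤ u. Since s = g, g ≤ u. w ≤ n and k ≤ t, thus w + k ≤ n + t. Then w + k + e ≤ n + t + e. Since g ≤ u, g + w + k + e ≤ u + n + t + e.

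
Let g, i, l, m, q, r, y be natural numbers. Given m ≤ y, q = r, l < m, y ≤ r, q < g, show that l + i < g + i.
From l < m and m ≤ y, l < y. y ≤ r, so l < r. q = r and q < g, hence r < g. Since l < r, l < g. Then l + i < g + i.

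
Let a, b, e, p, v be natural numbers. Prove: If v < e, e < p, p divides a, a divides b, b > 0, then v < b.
Since v < e and e < p, v < p. From p divides a and a divides b, p divides b. From b > 0, p ≤ b. Since v < p, v < b.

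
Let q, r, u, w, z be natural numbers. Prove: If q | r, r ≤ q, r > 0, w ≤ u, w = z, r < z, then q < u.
q | r and r > 0, thus q ≤ r. Because r ≤ q, r = q. Since w = z and w ≤ u, z ≤ u. r < z, so r < u. r = q, so q < u.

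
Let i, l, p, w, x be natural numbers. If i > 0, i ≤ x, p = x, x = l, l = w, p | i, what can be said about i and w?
i = w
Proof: Because p | i and i > 0, p ≤ i. p = x, so x ≤ i. Since i ≤ x, i = x. x = l, so i = l. l = w, so i = w.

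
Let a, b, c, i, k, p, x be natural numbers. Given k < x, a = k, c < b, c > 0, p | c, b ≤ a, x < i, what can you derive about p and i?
p < i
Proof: Since p | c and c > 0, p ≤ c. c < b and b ≤ a, so c < a. Since a = k, c < k. Since k < x, c < x. Since x < i, c < i. Because p ≤ c, p < i.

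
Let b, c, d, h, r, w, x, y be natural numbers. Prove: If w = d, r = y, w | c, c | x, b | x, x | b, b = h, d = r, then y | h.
From d = r and r = y, d = y. Because x | b and b | x, x = b. Because b = h, x = h. From w = d and w | c, d | c. From c | x, d | x. Since x = h, d | h. Since d = y, y | h.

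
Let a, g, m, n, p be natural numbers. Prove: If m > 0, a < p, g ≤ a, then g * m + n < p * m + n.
From g ≤ a and a < p, g < p. Since m > 0, by multiplying by a positive, g * m < p * m. Then g * m + n < p * m + n.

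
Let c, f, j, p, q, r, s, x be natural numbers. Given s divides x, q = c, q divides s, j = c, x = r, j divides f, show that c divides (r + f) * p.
q = c and q divides s, thus c divides s. s divides x, so c divides x. x = r, so c divides r. Since j = c and j divides f, c divides f. c divides r, so c divides r + f. Then c divides (r + f) * p.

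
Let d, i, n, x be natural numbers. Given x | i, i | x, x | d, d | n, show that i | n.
x | i and i | x, therefore x = i. Since x | d and d | n, x | n. x = i, so i | n.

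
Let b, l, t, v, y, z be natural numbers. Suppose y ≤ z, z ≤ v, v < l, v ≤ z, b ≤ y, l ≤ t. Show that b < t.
Because z ≤ v and v ≤ z, z = v. b ≤ y and y ≤ z, hence b ≤ z. z = v, so b ≤ v. v < l and l ≤ t, so v < t. b ≤ v, so b < t.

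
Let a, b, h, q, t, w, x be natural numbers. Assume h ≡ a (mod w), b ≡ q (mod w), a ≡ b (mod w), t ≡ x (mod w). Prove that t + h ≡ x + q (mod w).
From h ≡ a (mod w) and a ≡ b (mod w), h ≡ b (mod w). b ≡ q (mod w), so h ≡ q (mod w). Combined with t ≡ x (mod w), by adding congruences, t + h ≡ x + q (mod w).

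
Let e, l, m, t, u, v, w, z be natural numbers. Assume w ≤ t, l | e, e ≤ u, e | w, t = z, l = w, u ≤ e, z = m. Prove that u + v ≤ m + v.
l = w and l | e, so w | e. Since e | w, w = e. e ≤ u and u ≤ e, therefore e = u. w = e, so w = u. Because t = z and z = m, t = m. Since w ≤ t, w ≤ m. w = u, so u ≤ m. Then u + v ≤ m + v.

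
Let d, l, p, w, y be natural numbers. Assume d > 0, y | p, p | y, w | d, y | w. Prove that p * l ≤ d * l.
Because y | p and p | y, y = p. y | w and w | d, therefore y | d. Since d > 0, y ≤ d. y = p, so p ≤ d. Then p * l ≤ d * l.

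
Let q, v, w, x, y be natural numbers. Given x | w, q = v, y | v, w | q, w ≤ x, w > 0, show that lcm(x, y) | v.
x | w and w > 0, therefore x ≤ w. Since w ≤ x, w = x. w | q, so x | q. From q = v, x | v. From y | v, lcm(x, y) | v.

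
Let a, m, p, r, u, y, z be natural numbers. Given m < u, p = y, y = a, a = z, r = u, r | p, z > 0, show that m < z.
y = a and a = z, so y = z. Since p = y, p = z. r = u and r | p, therefore u | p. p = z, so u | z. From z > 0, u ≤ z. Since m < u, m < z.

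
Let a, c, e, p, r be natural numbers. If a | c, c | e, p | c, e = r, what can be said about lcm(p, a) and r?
lcm(p, a) | r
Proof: From p | c and a | c, lcm(p, a) | c. e = r and c | e, therefore c | r. Because lcm(p, a) | c, lcm(p, a) | r.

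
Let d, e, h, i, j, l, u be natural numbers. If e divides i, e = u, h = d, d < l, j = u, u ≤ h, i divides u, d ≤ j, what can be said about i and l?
i < l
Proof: j = u and d ≤ j, thus d ≤ u. From h = d and u ≤ h, u ≤ d. Since d ≤ u, d = u. e = u and e divides i, therefore u divides i. Since i divides u, u = i. Since d = u, d = i. d < l, so i < l.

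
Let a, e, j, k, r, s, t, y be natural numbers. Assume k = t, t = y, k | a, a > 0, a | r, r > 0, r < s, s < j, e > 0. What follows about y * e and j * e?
y * e < j * e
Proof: From k = t and t = y, k = y. Since k | a, y | a. Because a > 0, y ≤ a. Since a | r and r > 0, a ≤ r. r < s, so a < s. y ≤ a, so y < s. Since s < j, y < j. Because e > 0, y * e < j * e.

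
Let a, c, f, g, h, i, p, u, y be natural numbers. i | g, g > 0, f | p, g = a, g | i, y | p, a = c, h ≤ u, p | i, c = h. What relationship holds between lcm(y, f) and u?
lcm(y, f) ≤ u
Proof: g = a and a = c, thus g = c. c = h, so g = h. y | p and f | p, therefore lcm(y, f) | p. Since i | g and g | i, i = g. p | i, so p | g. lcm(y, f) | p, so lcm(y, f) | g. g > 0, so lcm(y, f) ≤ g. g = h, so lcm(y, f) ≤ h. h ≤ u, so lcm(y, f) ≤ u.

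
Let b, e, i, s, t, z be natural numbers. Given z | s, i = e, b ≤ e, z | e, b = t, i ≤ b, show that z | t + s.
i = e and i ≤ b, hence e ≤ b. b ≤ e, so e = b. From b = t, e = t. From z | e, z | t. z | s, so z | t + s.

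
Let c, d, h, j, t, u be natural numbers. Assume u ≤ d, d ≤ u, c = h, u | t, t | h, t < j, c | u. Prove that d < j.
c = h and c | u, thus h | u. From t | h, t | u. u | t, so t = u. u ≤ d and d ≤ u, hence u = d. t = u, so t = d. Since t < j, d < j.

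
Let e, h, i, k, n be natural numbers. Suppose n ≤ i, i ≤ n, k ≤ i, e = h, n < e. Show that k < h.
Because n ≤ i and i ≤ n, n = i. Since n < e, i < e. e = h, so i < h. Since k ≤ i, k < h.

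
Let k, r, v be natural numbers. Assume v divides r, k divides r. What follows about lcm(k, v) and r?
lcm(k, v) divides r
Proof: k divides r and v divides r. Because lcm divides any common multiple, lcm(k, v) divides r.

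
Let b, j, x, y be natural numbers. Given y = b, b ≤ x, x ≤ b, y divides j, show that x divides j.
b ≤ x and x ≤ b, thus b = x. Since y = b, y = x. Since y divides j, x divides j.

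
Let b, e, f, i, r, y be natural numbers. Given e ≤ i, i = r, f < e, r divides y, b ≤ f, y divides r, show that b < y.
r divides y and y divides r, hence r = y. Since i = r, i = y. From f < e and e ≤ i, f < i. i = y, so f < y. b ≤ f, so b < y.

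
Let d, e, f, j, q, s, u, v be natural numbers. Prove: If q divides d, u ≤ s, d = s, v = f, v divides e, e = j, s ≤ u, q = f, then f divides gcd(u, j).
Because s ≤ u and u ≤ s, s = u. Since q = f and q divides d, f divides d. d = s, so f divides s. s = u, so f divides u. From v = f and v divides e, f divides e. From e = j, f divides j. f divides u, so f divides gcd(u, j).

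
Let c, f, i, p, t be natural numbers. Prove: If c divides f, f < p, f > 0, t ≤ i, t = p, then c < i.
c divides f and f > 0, thus c ≤ f. From f < p, c < p. From t = p and t ≤ i, p ≤ i. Because c < p, c < i.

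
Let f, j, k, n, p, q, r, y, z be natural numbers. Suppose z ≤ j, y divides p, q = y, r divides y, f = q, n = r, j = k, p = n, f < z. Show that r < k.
Since f = q and q = y, f = y. p = n and y divides p, so y divides n. Since n = r, y divides r. r divides y, so y = r. f = y, so f = r. f < z, so r < z. Since z ≤ j, r < j. From j = k, r < k.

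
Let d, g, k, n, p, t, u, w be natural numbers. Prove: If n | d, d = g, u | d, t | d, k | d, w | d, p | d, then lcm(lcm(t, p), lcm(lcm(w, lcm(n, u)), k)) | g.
t | d and p | d, thus lcm(t, p) | d. Since n | d and u | d, lcm(n, u) | d. w | d, so lcm(w, lcm(n, u)) | d. Since k | d, lcm(lcm(w, lcm(n, u)), k) | d. From lcm(t, p) | d, lcm(lcm(t, p), lcm(lcm(w, lcm(n, u)), k)) | d. d = g, so lcm(lcm(t, p), lcm(lcm(w, lcm(n, u)), k)) | g.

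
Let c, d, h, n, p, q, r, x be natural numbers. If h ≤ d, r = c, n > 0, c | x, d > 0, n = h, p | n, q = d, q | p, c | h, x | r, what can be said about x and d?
x ≤ d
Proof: q | p and p | n, therefore q | n. q = d, so d | n. Since n > 0, d ≤ n. Since n = h, d ≤ h. Because h ≤ d, h = d. Since r = c and x | r, x | c. Since c | x, c = x. c | h, so x | h. Since h = d, x | d. Since d > 0, x ≤ d.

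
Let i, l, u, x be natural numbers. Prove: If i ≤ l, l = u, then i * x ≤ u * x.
l = u and i ≤ l, so i ≤ u. By multiplying by a non-negative, i * x ≤ u * x.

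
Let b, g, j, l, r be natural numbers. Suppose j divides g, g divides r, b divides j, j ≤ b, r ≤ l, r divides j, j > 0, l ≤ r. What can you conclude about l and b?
l = b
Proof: b divides j and j > 0, therefore b ≤ j. Because j ≤ b, b = j. j divides g and g divides r, hence j divides r. r divides j, so j = r. b = j, so b = r. r ≤ l and l ≤ r, so r = l. Since b = r, b = l. Then l = b.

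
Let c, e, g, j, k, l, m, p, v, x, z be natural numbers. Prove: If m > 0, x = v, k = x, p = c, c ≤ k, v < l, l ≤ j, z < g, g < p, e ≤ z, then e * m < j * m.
e ≤ z and z < g, thus e < g. k = x and x = v, hence k = v. p = c and g < p, therefore g < c. c ≤ k, so g < k. k = v, so g < v. Since e < g, e < v. v < l and l ≤ j, therefore v < j. Since e < v, e < j. m > 0, so e * m < j * m.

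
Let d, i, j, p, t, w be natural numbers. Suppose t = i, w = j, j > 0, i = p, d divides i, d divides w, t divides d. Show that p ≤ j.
Because t = i and t divides d, i divides d. Since d divides i, d = i. i = p, so d = p. Since w = j and d divides w, d divides j. d = p, so p divides j. j > 0, so p ≤ j.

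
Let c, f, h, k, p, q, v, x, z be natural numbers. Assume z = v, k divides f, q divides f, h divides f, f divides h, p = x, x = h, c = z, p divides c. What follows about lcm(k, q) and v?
lcm(k, q) divides v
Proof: From k divides f and q divides f, lcm(k, q) divides f. h divides f and f divides h, therefore h = f. p = x and x = h, therefore p = h. c = z and p divides c, therefore p divides z. Since p = h, h divides z. h = f, so f divides z. lcm(k, q) divides f, so lcm(k, q) divides z. z = v, so lcm(k, q) divides v.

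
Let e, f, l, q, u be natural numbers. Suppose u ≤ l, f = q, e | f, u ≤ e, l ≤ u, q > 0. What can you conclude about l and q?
l ≤ q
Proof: Because u ≤ l and l ≤ u, u = l. Since u ≤ e, l ≤ e. From f = q and e | f, e | q. Since q > 0, e ≤ q. Since l ≤ e, l ≤ q.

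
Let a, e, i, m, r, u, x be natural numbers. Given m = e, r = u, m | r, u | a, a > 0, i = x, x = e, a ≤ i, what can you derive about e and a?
e = a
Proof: From r = u and m | r, m | u. u | a, so m | a. m = e, so e | a. Since a > 0, e ≤ a. Since i = x and x = e, i = e. Since a ≤ i, a ≤ e. e ≤ a, so e = a.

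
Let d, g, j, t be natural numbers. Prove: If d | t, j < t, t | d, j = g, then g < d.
t | d and d | t, hence t = d. From j = g and j < t, g < t. Because t = d, g < d.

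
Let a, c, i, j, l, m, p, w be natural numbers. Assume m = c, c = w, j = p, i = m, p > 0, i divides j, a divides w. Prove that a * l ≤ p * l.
From i = m and m = c, i = c. c = w, so i = w. Since i divides j, w divides j. j = p, so w divides p. a divides w, so a divides p. Since p > 0, a ≤ p. By multiplying by a non-negative, a * l ≤ p * l.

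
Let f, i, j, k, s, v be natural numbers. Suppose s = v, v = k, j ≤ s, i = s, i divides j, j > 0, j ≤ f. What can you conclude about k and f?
k ≤ f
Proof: Because s = v and v = k, s = k. Because i = s and i divides j, s divides j. j > 0, so s ≤ j. j ≤ s, so j = s. Since j ≤ f, s ≤ f. s = k, so k ≤ f.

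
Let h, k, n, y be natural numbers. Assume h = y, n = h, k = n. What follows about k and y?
k = y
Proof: k = n and n = h, so k = h. Since h = y, k = y.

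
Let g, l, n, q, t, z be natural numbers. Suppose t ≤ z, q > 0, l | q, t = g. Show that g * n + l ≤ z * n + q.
t = g and t ≤ z, so g ≤ z. Then g * n ≤ z * n. l | q and q > 0, so l ≤ q. g * n ≤ z * n, so g * n + l ≤ z * n + q.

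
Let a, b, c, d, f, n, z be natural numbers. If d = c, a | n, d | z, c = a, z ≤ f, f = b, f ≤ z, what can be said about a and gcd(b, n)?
a | gcd(b, n)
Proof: From z ≤ f and f ≤ z, z = f. From d = c and d | z, c | z. Since z = f, c | f. Since c = a, a | f. Since f = b, a | b. From a | n, a | gcd(b, n).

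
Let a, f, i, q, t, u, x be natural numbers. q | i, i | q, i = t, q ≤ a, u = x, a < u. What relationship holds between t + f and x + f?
t + f < x + f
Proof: Since q | i and i | q, q = i. From i = t, q = t. Because u = x and a < u, a < x. q ≤ a, so q < x. q = t, so t < x. Then t + f < x + f.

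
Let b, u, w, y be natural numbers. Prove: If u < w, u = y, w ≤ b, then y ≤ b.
u < w and w ≤ b, thus u < b. Since u = y, y < b. Then y ≤ b.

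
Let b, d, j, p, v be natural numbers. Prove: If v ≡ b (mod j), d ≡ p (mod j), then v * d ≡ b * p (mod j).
v ≡ b (mod j) and d ≡ p (mod j). By multiplying congruences, v * d ≡ b * p (mod j).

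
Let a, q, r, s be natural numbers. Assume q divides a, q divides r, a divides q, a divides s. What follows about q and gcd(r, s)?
q divides gcd(r, s)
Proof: a divides q and q divides a, so a = q. a divides s, so q divides s. Since q divides r, q divides gcd(r, s).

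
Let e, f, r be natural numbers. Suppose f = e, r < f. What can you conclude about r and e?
r < e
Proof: f = e and r < f. By substitution, r < e.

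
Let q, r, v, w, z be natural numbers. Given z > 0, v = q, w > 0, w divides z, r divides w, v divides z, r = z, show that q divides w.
r divides w and w > 0, so r ≤ w. Since r = z, z ≤ w. From w divides z and z > 0, w ≤ z. From z ≤ w, z = w. v = q and v divides z, thus q divides z. z = w, so q divides w.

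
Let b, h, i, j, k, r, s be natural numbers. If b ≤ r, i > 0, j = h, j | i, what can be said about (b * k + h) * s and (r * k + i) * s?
(b * k + h) * s ≤ (r * k + i) * s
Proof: b ≤ r, so b * k ≤ r * k. j = h and j | i, hence h | i. Since i > 0, h ≤ i. From b * k ≤ r * k, b * k + h ≤ r * k + i. Then (b * k + h) * s ≤ (r * k + i) * s.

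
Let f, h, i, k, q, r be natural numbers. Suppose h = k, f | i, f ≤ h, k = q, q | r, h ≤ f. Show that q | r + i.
f ≤ h and h ≤ f, thus f = h. From h = k, f = k. From k = q, f = q. f | i, so q | i. Since q | r, q | r + i.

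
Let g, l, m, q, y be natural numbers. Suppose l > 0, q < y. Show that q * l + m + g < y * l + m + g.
q < y and l > 0, hence q * l < y * l. Then q * l + m < y * l + m. Then q * l + m + g < y * l + m + g.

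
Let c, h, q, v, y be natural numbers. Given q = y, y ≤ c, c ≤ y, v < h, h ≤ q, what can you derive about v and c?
v < c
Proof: y ≤ c and c ≤ y, so y = c. Since q = y, q = c. Because v < h and h ≤ q, v < q. q = c, so v < c.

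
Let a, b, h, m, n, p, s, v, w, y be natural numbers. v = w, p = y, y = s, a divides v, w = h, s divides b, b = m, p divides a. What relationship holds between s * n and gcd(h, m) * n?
s * n divides gcd(h, m) * n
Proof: v = w and w = h, so v = h. Since p divides a and a divides v, p divides v. From p = y, y divides v. Since y = s, s divides v. Since v = h, s divides h. b = m and s divides b, thus s divides m. Since s divides h, s divides gcd(h, m). Then s * n divides gcd(h, m) * n.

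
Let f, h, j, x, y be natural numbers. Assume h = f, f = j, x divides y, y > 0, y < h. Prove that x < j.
h = f and f = j, so h = j. From x divides y and y > 0, x ≤ y. Since y < h, x < h. h = j, so x < j.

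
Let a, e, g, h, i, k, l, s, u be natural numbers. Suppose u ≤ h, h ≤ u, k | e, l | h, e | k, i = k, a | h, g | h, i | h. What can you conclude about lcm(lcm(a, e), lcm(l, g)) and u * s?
lcm(lcm(a, e), lcm(l, g)) | u * s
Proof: From h ≤ u and u ≤ h, h = u. Because k | e and e | k, k = e. Since i = k and i | h, k | h. Since k = e, e | h. a | h, so lcm(a, e) | h. l | h and g | h, thus lcm(l, g) | h. Since lcm(a, e) | h, lcm(lcm(a, e), lcm(l, g)) | h. h = u, so lcm(lcm(a, e), lcm(l, g)) | u. Then lcm(lcm(a, e), lcm(l, g)) | u * s.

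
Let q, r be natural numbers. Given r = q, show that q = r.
Since r = q, by symmetry, q = r.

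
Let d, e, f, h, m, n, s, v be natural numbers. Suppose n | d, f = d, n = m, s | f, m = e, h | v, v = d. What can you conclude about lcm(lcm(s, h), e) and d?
lcm(lcm(s, h), e) | d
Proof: Because f = d and s | f, s | d. v = d and h | v, therefore h | d. Since s | d, lcm(s, h) | d. n = m and m = e, therefore n = e. Because n | d, e | d. Because lcm(s, h) | d, lcm(lcm(s, h), e) | d.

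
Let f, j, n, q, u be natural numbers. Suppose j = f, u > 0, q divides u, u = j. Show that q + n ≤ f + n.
Since u = j and j = f, u = f. q divides u and u > 0, hence q ≤ u. Since u = f, q ≤ f. Then q + n ≤ f + n.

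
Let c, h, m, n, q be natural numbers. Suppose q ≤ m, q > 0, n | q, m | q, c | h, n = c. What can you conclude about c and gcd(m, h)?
c | gcd(m, h)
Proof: Since m | q and q > 0, m ≤ q. Since q ≤ m, q = m. n = c and n | q, thus c | q. Since q = m, c | m. c | h, so c | gcd(m, h).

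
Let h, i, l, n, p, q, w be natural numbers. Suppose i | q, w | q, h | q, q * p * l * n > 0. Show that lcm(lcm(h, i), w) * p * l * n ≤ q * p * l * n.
h | q and i | q, so lcm(h, i) | q. Because w | q, lcm(lcm(h, i), w) | q. Then lcm(lcm(h, i), w) * p | q * p. Then lcm(lcm(h, i), w) * p * l | q * p * l. Then lcm(lcm(h, i), w) * p * l * n | q * p * l * n. Since q * p * l * n > 0, lcm(lcm(h, i), w) * p * l * n ≤ q * p * l * n.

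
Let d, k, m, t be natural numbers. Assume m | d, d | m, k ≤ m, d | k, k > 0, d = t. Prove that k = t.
Because m | d and d | m, m = d. Since k ≤ m, k ≤ d. Since d | k and k > 0, d ≤ k. k ≤ d, so k = d. d = t, so k = t.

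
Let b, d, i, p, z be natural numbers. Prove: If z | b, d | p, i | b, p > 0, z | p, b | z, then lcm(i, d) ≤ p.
b | z and z | b, so b = z. Since i | b, i | z. Since z | p, i | p. Since d | p, lcm(i, d) | p. Since p > 0, lcm(i, d) ≤ p.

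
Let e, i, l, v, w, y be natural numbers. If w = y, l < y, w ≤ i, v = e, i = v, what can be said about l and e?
l < e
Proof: From i = v and v = e, i = e. w = y and w ≤ i, therefore y ≤ i. From l < y, l < i. From i = e, l < e.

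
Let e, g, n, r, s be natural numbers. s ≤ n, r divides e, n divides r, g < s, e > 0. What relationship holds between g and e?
g < e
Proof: Because g < s and s ≤ n, g < n. n divides r and r divides e, hence n divides e. Since e > 0, n ≤ e. g < n, so g < e.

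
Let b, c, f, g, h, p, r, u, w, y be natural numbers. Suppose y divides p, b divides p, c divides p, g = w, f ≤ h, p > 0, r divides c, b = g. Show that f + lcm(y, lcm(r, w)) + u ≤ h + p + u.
r divides c and c divides p, hence r divides p. b = g and g = w, thus b = w. b divides p, so w divides p. From r divides p, lcm(r, w) divides p. Since y divides p, lcm(y, lcm(r, w)) divides p. Since p > 0, lcm(y, lcm(r, w)) ≤ p. Then lcm(y, lcm(r, w)) + u ≤ p + u. f ≤ h, so f + lcm(y, lcm(r, w)) + u ≤ h + p + u.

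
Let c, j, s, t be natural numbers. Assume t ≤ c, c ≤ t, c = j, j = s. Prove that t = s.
Because t ≤ c and c ≤ t, t = c. Since c = j, t = j. j = s, so t = s.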